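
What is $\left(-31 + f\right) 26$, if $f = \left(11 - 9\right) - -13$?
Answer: $-416$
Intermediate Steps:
$f = 15$ ($f = 2 + 13 = 15$)
$\left(-31 + f\right) 26 = \left(-31 + 15\right) 26 = \left(-16\right) 26 = -416$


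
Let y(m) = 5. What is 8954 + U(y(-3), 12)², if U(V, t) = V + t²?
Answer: 31155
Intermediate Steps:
8954 + U(y(-3), 12)² = 8954 + (5 + 12²)² = 8954 + (5 + 144)² = 8954 + 149² = 8954 + 22201 = 31155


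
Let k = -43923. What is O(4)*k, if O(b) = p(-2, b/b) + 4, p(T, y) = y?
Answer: -219615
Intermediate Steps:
O(b) = 5 (O(b) = b/b + 4 = 1 + 4 = 5)
O(4)*k = 5*(-43923) = -219615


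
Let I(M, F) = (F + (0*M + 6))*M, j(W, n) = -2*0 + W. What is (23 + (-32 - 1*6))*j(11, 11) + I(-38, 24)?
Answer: -1305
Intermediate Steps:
j(W, n) = W (j(W, n) = 0 + W = W)
I(M, F) = M*(6 + F) (I(M, F) = (F + (0 + 6))*M = (F + 6)*M = (6 + F)*M = M*(6 + F))
(23 + (-32 - 1*6))*j(11, 11) + I(-38, 24) = (23 + (-32 - 1*6))*11 - 38*(6 + 24) = (23 + (-32 - 6))*11 - 38*30 = (23 - 38)*11 - 1140 = -15*11 - 1140 = -165 - 1140 = -1305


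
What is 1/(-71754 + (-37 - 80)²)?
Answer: -1/58065 ≈ -1.7222e-5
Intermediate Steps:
1/(-71754 + (-37 - 80)²) = 1/(-71754 + (-117)²) = 1/(-71754 + 13689) = 1/(-58065) = -1/58065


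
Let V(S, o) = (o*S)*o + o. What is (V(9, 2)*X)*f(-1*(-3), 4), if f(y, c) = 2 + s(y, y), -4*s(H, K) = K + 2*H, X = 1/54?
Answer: -19/108 ≈ -0.17593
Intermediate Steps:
V(S, o) = o + S*o² (V(S, o) = (S*o)*o + o = S*o² + o = o + S*o²)
X = 1/54 ≈ 0.018519
s(H, K) = -H/2 - K/4 (s(H, K) = -(K + 2*H)/4 = -H/2 - K/4)
f(y, c) = 2 - 3*y/4 (f(y, c) = 2 + (-y/2 - y/4) = 2 - 3*y/4)
(V(9, 2)*X)*f(-1*(-3), 4) = ((2*(1 + 9*2))*(1/54))*(2 - (-3)*(-3)/4) = ((2*(1 + 18))*(1/54))*(2 - ¾*3) = ((2*19)*(1/54))*(2 - 9/4) = (38*(1/54))*(-¼) = (19/27)*(-¼) = -19/108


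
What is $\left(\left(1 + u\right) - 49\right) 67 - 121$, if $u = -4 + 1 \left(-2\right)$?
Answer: $-3739$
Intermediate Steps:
$u = -6$ ($u = -4 - 2 = -6$)
$\left(\left(1 + u\right) - 49\right) 67 - 121 = \left(\left(1 - 6\right) - 49\right) 67 - 121 = \left(-5 - 49\right) 67 - 121 = \left(-54\right) 67 - 121 = -3618 - 121 = -3739$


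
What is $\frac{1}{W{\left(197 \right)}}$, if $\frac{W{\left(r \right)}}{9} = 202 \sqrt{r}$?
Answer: $\frac{\sqrt{197}}{358146} \approx 3.919 \cdot 10^{-5}$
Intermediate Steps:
$W{\left(r \right)} = 1818 \sqrt{r}$ ($W{\left(r \right)} = 9 \cdot 202 \sqrt{r} = 1818 \sqrt{r}$)
$\frac{1}{W{\left(197 \right)}} = \frac{1}{1818 \sqrt{197}} = \frac{\sqrt{197}}{358146}$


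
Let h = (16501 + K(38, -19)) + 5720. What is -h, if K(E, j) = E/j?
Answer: -22219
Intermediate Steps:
h = 22219 (h = (16501 + 38/(-19)) + 5720 = (16501 + 38*(-1/19)) + 5720 = (16501 - 2) + 5720 = 16499 + 5720 = 22219)
-h = -1*22219 = -22219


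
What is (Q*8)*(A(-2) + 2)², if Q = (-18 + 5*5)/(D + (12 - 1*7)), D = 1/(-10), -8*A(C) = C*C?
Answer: 180/7 ≈ 25.714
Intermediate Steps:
A(C) = -C²/8 (A(C) = -C*C/8 = -C²/8)
D = -⅒ ≈ -0.10000
Q = 10/7 (Q = (-18 + 5*5)/(-⅒ + (12 - 1*7)) = (-18 + 25)/(-⅒ + (12 - 7)) = 7/(-⅒ + 5) = 7/(49/10) = 7*(10/49) = 10/7 ≈ 1.4286)
(Q*8)*(A(-2) + 2)² = ((10/7)*8)*(-⅛*(-2)² + 2)² = 80*(-⅛*4 + 2)²/7 = 80*(-½ + 2)²/7 = 80*(3/2)²/7 = (80/7)*(9/4) = 180/7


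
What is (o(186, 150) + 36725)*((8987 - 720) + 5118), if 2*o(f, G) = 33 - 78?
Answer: 982525925/2 ≈ 4.9126e+8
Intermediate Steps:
o(f, G) = -45/2 (o(f, G) = (33 - 78)/2 = (1/2)*(-45) = -45/2)
(o(186, 150) + 36725)*((8987 - 720) + 5118) = (-45/2 + 36725)*((8987 - 720) + 5118) = 73405*(8267 + 5118)/2 = (73405/2)*13385 = 982525925/2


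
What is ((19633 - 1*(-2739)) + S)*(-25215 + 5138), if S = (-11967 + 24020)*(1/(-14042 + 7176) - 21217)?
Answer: 35248753103960059/6866 ≈ 5.1338e+12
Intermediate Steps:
S = -1755831899919/6866 (S = 12053*(1/(-6866) - 21217) = 12053*(-1/6866 - 21217) = 12053*(-145675923/6866) = -1755831899919/6866 ≈ -2.5573e+8)
((19633 - 1*(-2739)) + S)*(-25215 + 5138) = ((19633 - 1*(-2739)) - 1755831899919/6866)*(-25215 + 5138) = ((19633 + 2739) - 1755831899919/6866)*(-20077) = (22372 - 1755831899919/6866)*(-20077) = -1755678293767/6866*(-20077) = 35248753103960059/6866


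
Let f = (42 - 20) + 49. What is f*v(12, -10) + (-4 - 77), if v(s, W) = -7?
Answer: -578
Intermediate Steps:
f = 71 (f = 22 + 49 = 71)
f*v(12, -10) + (-4 - 77) = 71*(-7) + (-4 - 77) = -497 - 81 = -578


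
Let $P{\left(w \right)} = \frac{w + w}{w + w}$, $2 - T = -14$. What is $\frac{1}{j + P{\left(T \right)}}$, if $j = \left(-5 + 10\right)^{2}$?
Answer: $\frac{1}{26} \approx 0.038462$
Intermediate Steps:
$T = 16$ ($T = 2 - -14 = 2 + 14 = 16$)
$j = 25$ ($j = 5^{2} = 25$)
$P{\left(w \right)} = 1$ ($P{\left(w \right)} = \frac{2 w}{2 w} = 2 w \frac{1}{2 w} = 1$)
$\frac{1}{j + P{\left(T \right)}} = \frac{1}{25 + 1} = \frac{1}{26}$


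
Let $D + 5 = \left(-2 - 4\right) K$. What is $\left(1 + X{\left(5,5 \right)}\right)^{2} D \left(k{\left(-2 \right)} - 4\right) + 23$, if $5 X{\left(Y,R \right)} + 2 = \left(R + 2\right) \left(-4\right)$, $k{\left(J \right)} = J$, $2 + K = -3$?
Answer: $-3727$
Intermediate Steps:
$K = -5$ ($K = -2 - 3 = -5$)
$X{\left(Y,R \right)} = -2 - \frac{4 R}{5}$ ($X{\left(Y,R \right)} = - \frac{2}{5} + \frac{\left(R + 2\right) \left(-4\right)}{5} = - \frac{2}{5} + \frac{\left(2 + R\right) \left(-4\right)}{5} = - \frac{2}{5} + \frac{-8 - 4 R}{5} = - \frac{2}{5} - \left(\frac{8}{5} + \frac{4 R}{5}\right) = -2 - \frac{4 R}{5}$)
$D = 25$ ($D = -5 + \left(-2 - 4\right) \left(-5\right) = -5 - -30 = -5 + 30 = 25$)
$\left(1 + X{\left(5,5 \right)}\right)^{2} D \left(k{\left(-2 \right)} - 4\right) + 23 = \left(1 - 6\right)^{2} \cdot 25 \left(-2 - 4\right) + 23 = \left(1 - 6\right)^{2} \cdot 25 \left(-6\right) + 23 = \left(1 - 6\right)^{2} \left(-150\right) + 23 = \left(-5\right)^{2} \left(-150\right) + 23 = 25 \left(-150\right) + 23 = -3750 + 23 = -3727$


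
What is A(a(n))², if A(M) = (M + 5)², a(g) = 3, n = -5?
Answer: 4096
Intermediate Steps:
A(M) = (5 + M)²
A(a(n))² = ((5 + 3)²)² = (8²)² = 64² = 4096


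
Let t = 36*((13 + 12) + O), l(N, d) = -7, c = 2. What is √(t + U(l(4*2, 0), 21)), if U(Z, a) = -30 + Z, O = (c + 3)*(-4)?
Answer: √143 ≈ 11.958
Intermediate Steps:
O = -20 (O = (2 + 3)*(-4) = 5*(-4) = -20)
t = 180 (t = 36*((13 + 12) - 20) = 36*(25 - 20) = 36*5 = 180)
√(t + U(l(4*2, 0), 21)) = √(180 + (-30 - 7)) = √(180 - 37) = √143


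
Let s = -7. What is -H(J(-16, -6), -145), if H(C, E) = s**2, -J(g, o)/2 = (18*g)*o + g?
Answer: -49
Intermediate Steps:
J(g, o) = -2*g - 36*g*o (J(g, o) = -2*((18*g)*o + g) = -2*(18*g*o + g) = -2*(g + 18*g*o) = -2*g - 36*g*o)
H(C, E) = 49 (H(C, E) = (-7)**2 = 49)
-H(J(-16, -6), -145) = -1*49 = -49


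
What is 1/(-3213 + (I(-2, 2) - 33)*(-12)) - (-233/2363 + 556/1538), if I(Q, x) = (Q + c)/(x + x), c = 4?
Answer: -1350468698/5129805981 ≈ -0.26326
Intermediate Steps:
I(Q, x) = (4 + Q)/(2*x) (I(Q, x) = (Q + 4)/(x + x) = (4 + Q)/((2*x)) = (4 + Q)*(1/(2*x)) = (4 + Q)/(2*x))
1/(-3213 + (I(-2, 2) - 33)*(-12)) - (-233/2363 + 556/1538) = 1/(-3213 + ((1/2)*(4 - 2)/2 - 33)*(-12)) - (-233/2363 + 556/1538) = 1/(-3213 + ((1/2)*(1/2)*2 - 33)*(-12)) - (-233*1/2363 + 556*(1/1538)) = 1/(-3213 + (1/2 - 33)*(-12)) - (-233/2363 + 278/769) = 1/(-3213 - 65/2*(-12)) - 1*477737/1817147 = 1/(-3213 + 390) - 477737/1817147 = 1/(-2823) - 477737/1817147 = -1/2823 - 477737/1817147 = -1350468698/5129805981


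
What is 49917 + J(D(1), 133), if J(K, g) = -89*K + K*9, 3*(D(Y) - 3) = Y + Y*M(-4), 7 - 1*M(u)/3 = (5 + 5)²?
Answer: 171271/3 ≈ 57090.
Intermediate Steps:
M(u) = -279 (M(u) = 21 - 3*(5 + 5)² = 21 - 3*10² = 21 - 3*100 = 21 - 300 = -279)
D(Y) = 3 - 278*Y/3 (D(Y) = 3 + (Y + Y*(-279))/3 = 3 + (Y - 279*Y)/3 = 3 + (-278*Y)/3 = 3 - 278*Y/3)
J(K, g) = -80*K (J(K, g) = -89*K + 9*K = -80*K)
49917 + J(D(1), 133) = 49917 - 80*(3 - 278/3*1) = 49917 - 80*(3 - 278/3) = 49917 - 80*(-269/3) = 49917 + 21520/3 = 171271/3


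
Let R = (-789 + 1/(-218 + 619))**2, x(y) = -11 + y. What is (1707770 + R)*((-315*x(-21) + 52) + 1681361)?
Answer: 633823554378698802/160801 ≈ 3.9417e+12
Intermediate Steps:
R = 100101366544/160801 (R = (-789 + 1/401)**2 = (-316388/401)**2 = 100101366544/160801 ≈ 6.2252e+5)
(1707770 + R)*((-315*x(-21) + 52) + 1681361) = (1707770 + 100101366544/160801)*((-315*(-11 - 21) + 52) + 1681361) = 374712490314*((-315*(-32) + 52) + 1681361)/160801 = 374712490314*((10080 + 52) + 1681361)/160801 = 374712490314*(10132 + 1681361)/160801 = (374712490314/160801)*1691493 = 633823554378698802/160801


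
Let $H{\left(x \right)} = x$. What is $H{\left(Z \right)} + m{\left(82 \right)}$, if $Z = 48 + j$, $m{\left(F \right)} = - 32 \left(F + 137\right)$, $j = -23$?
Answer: $-6983$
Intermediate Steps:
$m{\left(F \right)} = -4384 - 32 F$ ($m{\left(F \right)} = - 32 \left(137 + F\right) = -4384 - 32 F$)
$Z = 25$ ($Z = 48 - 23 = 25$)
$H{\left(Z \right)} + m{\left(82 \right)} = 25 - 7008 = -6983$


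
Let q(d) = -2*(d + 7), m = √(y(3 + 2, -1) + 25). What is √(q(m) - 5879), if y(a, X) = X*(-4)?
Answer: √(-5893 - 2*√29) ≈ 76.836*I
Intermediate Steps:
y(a, X) = -4*X
m = √29 (m = √(-4*(-1) + 25) = √(4 + 25) = √29 ≈ 5.3852)
q(d) = -14 - 2*d (q(d) = -2*(7 + d) = -14 - 2*d)
√(q(m) - 5879) = √((-14 - 2*√29) - 5879) = √(-5893 - 2*√29)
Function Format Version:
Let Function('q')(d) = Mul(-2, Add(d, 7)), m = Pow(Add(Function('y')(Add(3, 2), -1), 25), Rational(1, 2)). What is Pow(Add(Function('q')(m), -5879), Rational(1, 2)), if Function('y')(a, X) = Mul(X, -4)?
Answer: Pow(Add(-5893, Mul(-2, Pow(29, Rational(1, 2)))), Rational(1, 2)) ≈ Mul(76.836, I)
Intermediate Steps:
Function('y')(a, X) = Mul(-4, X)
m = Pow(29, Rational(1, 2)) (m = Pow(Add(Mul(-4, -1), 25), Rational(1, 2)) = Pow(Add(4, 25), Rational(1, 2)) = Pow(29, Rational(1, 2)) ≈ 5.3852)
Function('q')(d) = Add(-14, Mul(-2, d)) (Function('q')(d) = Mul(-2, Add(7, d)) = Add(-14, Mul(-2, d)))
Pow(Add(Function('q')(m), -5879), Rational(1, 2)) = Pow(Add(Add(-14, Mul(-2, Pow(29, Rational(1, 2)))), -5879), Rational(1, 2)) = Pow(Add(-5893, Mul(-2, Pow(29, Rational(1, 2)))), Rational(1, 2))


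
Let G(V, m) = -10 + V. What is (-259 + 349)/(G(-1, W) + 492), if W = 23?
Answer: 90/481 ≈ 0.18711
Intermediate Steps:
(-259 + 349)/(G(-1, W) + 492) = (-259 + 349)/((-10 - 1) + 492) = 90/(-11 + 492) = 90/481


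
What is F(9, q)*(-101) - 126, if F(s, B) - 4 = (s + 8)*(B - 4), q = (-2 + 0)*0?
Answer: 6338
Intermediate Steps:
q = 0 (q = -2*0 = 0)
F(s, B) = 4 + (-4 + B)*(8 + s) (F(s, B) = 4 + (s + 8)*(B - 4) = 4 + (8 + s)*(-4 + B) = 4 + (-4 + B)*(8 + s))
F(9, q)*(-101) - 126 = (-28 - 4*9 + 8*0 + 0*9)*(-101) - 126 = (-28 - 36 + 0 + 0)*(-101) - 126 = -64*(-101) - 126 = 6464 - 126 = 6338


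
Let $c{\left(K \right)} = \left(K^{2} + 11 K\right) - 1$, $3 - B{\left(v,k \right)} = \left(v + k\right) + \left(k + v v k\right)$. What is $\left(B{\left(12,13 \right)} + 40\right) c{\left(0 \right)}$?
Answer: $1867$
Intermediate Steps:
$B{\left(v,k \right)} = 3 - v - 2 k - k v^{2}$ ($B{\left(v,k \right)} = 3 - \left(\left(v + k\right) + \left(k + v v k\right)\right) = 3 - \left(\left(k + v\right) + \left(k + v k v\right)\right) = 3 - \left(\left(k + v\right) + \left(k + k v^{2}\right)\right) = 3 - \left(v + 2 k + k v^{2}\right) = 3 - v - 2 k - k v^{2}$)
$c{\left(K \right)} = -1 + K^{2} + 11 K$
$\left(B{\left(12,13 \right)} + 40\right) c{\left(0 \right)} = \left(\left(3 - 12 - 26 - 13 \cdot 12^{2}\right) + 40\right) \left(-1 + 0^{2} + 11 \cdot 0\right) = \left(\left(3 - 12 - 26 - 13 \cdot 144\right) + 40\right) \left(-1 + 0 + 0\right) = \left(\left(3 - 12 - 26 - 1872\right) + 40\right) \left(-1\right) = \left(-1907 + 40\right) \left(-1\right) = \left(-1867\right) \left(-1\right) = 1867$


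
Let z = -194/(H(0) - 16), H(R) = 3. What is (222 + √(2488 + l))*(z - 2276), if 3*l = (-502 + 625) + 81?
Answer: -6525468/13 - 176364*√71/13 ≈ -6.1627e+5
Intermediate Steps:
l = 68 (l = ((-502 + 625) + 81)/3 = (123 + 81)/3 = (⅓)*204 = 68)
z = 194/13 (z = -194/(3 - 16) = -194/(-13) = -194*(-1/13) = 194/13 ≈ 14.923)
(222 + √(2488 + l))*(z - 2276) = (222 + √(2488 + 68))*(194/13 - 2276) = (222 + √2556)*(-29394/13) = (222 + 6*√71)*(-29394/13) = -6525468/13 - 176364*√71/13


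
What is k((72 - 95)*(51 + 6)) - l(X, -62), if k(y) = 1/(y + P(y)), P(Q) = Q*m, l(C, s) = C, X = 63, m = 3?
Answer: -330373/5244 ≈ -63.000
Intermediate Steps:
P(Q) = 3*Q (P(Q) = Q*3 = 3*Q)
k(y) = 1/(4*y) (k(y) = 1/(y + 3*y) = 1/(4*y))
k((72 - 95)*(51 + 6)) - l(X, -62) = 1/(4*(((72 - 95)*(51 + 6)))) - 1*63 = 1/(4*((-23*57))) - 63 = (¼)/(-1311) - 63 = (¼)*(-1/1311) - 63 = -1/5244 - 63 = -330373/5244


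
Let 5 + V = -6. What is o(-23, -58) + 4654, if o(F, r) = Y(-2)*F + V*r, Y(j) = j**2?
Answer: 5200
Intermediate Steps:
V = -11 (V = -5 - 6 = -11)
o(F, r) = -11*r + 4*F (o(F, r) = (-2)**2*F - 11*r = 4*F - 11*r = -11*r + 4*F)
o(-23, -58) + 4654 = (-11*(-58) + 4*(-23)) + 4654 = (638 - 92) + 4654 = 546 + 4654 = 5200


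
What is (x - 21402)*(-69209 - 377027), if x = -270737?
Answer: 130362938804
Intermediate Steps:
(x - 21402)*(-69209 - 377027) = (-270737 - 21402)*(-69209 - 377027) = -292139*(-446236) = 130362938804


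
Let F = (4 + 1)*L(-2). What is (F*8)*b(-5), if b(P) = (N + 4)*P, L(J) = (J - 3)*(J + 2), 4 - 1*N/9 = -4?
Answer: 0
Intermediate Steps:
N = 72 (N = 36 - 9*(-4) = 36 + 36 = 72)
L(J) = (-3 + J)*(2 + J)
F = 0 (F = (4 + 1)*(-6 + (-2)² - 1*(-2)) = 5*(-6 + 4 + 2) = 5*0 = 0)
b(P) = 76*P (b(P) = (72 + 4)*P = 76*P)
(F*8)*b(-5) = (0*8)*(76*(-5)) = 0*(-380) = 0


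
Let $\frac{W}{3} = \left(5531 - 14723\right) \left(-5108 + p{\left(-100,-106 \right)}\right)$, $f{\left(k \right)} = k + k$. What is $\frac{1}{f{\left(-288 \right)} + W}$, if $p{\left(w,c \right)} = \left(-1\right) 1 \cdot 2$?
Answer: $\frac{1}{140912784} \approx 7.0966 \cdot 10^{-9}$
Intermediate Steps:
$p{\left(w,c \right)} = -2$ ($p{\left(w,c \right)} = \left(-1\right) 2 = -2$)
$f{\left(k \right)} = 2 k$
$W = 140913360$ ($W = 3 \left(5531 - 14723\right) \left(-5108 - 2\right) = 3 \left(\left(-9192\right) \left(-5110\right)\right) = 3 \cdot 46971120 = 140913360$)
$\frac{1}{f{\left(-288 \right)} + W} = \frac{1}{2 \left(-288\right) + 140913360} = \frac{1}{-576 + 140913360} = \frac{1}{140912784}$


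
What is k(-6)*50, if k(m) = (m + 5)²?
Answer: 50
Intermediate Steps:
k(m) = (5 + m)²
k(-6)*50 = (5 - 6)²*50 = (-1)²*50 = 1*50 = 50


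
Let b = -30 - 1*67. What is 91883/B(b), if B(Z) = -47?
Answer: -91883/47 ≈ -1955.0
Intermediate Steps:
b = -97 (b = -30 - 67 = -97)
91883/B(b) = 91883/(-47) = 91883*(-1/47) = -91883/47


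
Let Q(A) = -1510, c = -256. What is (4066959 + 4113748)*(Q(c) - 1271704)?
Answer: -10415790682298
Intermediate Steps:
(4066959 + 4113748)*(Q(c) - 1271704) = (4066959 + 4113748)*(-1510 - 1271704) = 8180707*(-1273214) = -10415790682298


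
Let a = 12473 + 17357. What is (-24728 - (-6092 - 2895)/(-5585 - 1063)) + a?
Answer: 33909109/6648 ≈ 5100.6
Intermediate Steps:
a = 29830
(-24728 - (-6092 - 2895)/(-5585 - 1063)) + a = (-24728 - (-6092 - 2895)/(-5585 - 1063)) + 29830 = (-24728 - (-8987)/(-6648)) + 29830 = (-24728 - (-8987)*(-1)/6648) + 29830 = (-24728 - 1*8987/6648) + 29830 = (-24728 - 8987/6648) + 29830 = -164400731/6648 + 29830 = 33909109/6648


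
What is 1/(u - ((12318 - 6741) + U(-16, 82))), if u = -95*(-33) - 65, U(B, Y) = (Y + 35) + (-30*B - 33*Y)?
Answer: -1/398 ≈ -0.0025126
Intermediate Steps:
U(B, Y) = 35 - 32*Y - 30*B (U(B, Y) = (35 + Y) + (-33*Y - 30*B) = 35 - 32*Y - 30*B)
u = 3070 (u = 3135 - 65 = 3070)
1/(u - ((12318 - 6741) + U(-16, 82))) = 1/(3070 - ((12318 - 6741) + (35 - 32*82 - 30*(-16)))) = 1/(3070 - (5577 + (35 - 2624 + 480))) = 1/(3070 - (5577 - 2109)) = 1/(3070 - 1*3468) = 1/(3070 - 3468) = 1/(-398) = -1/398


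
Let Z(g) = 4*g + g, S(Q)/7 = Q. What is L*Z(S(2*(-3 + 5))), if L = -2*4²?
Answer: -4480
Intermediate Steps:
S(Q) = 7*Q
Z(g) = 5*g
L = -32 (L = -2*16 = -32)
L*Z(S(2*(-3 + 5))) = -160*7*(2*(-3 + 5)) = -160*7*(2*2) = -160*7*4 = -160*28 = -32*140 = -4480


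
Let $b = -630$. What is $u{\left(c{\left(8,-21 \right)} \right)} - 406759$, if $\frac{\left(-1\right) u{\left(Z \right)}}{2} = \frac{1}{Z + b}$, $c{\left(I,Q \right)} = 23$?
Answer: $- \frac{246902711}{607} \approx -4.0676 \cdot 10^{5}$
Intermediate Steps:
$u{\left(Z \right)} = - \frac{2}{-630 + Z}$ ($u{\left(Z \right)} = - \frac{2}{Z - 630} = - \frac{2}{-630 + Z}$)
$u{\left(c{\left(8,-21 \right)} \right)} - 406759 = - \frac{2}{-630 + 23} - 406759 = - \frac{2}{-607} - 406759 = \left(-2\right) \left(- \frac{1}{607}\right) - 406759 = \frac{2}{607} - 406759 = - \frac{246902711}{607}$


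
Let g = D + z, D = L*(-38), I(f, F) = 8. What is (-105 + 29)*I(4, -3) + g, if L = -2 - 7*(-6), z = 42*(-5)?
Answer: -2338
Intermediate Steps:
z = -210
L = 40 (L = -2 + 42 = 40)
D = -1520 (D = 40*(-38) = -1520)
g = -1730 (g = -1520 - 210 = -1730)
(-105 + 29)*I(4, -3) + g = (-105 + 29)*8 - 1730 = -76*8 - 1730 = -608 - 1730 = -2338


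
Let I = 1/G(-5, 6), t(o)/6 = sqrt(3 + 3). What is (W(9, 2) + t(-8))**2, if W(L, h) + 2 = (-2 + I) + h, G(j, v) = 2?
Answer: 873/4 - 18*sqrt(6) ≈ 174.16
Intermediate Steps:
t(o) = 6*sqrt(6) (t(o) = 6*sqrt(3 + 3) = 6*sqrt(6))
I = 1/2 ≈ 0.50000
W(L, h) = -7/2 + h (W(L, h) = -2 + ((-2 + 1/2) + h) = -2 + (-3/2 + h) = -7/2 + h)
(W(9, 2) + t(-8))**2 = ((-7/2 + 2) + 6*sqrt(6))**2 = (-3/2 + 6*sqrt(6))**2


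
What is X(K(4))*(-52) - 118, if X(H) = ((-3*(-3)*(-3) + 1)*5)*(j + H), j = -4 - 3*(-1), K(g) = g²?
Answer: 101282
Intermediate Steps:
j = -1 (j = -4 + 3 = -1)
X(H) = 130 - 130*H (X(H) = ((-3*(-3)*(-3) + 1)*5)*(-1 + H) = ((9*(-3) + 1)*5)*(-1 + H) = ((-27 + 1)*5)*(-1 + H) = (-26*5)*(-1 + H) = -130*(-1 + H) = 130 - 130*H)
X(K(4))*(-52) - 118 = (130 - 130*4²)*(-52) - 118 = (130 - 130*16)*(-52) - 118 = (130 - 2080)*(-52) - 118 = -1950*(-52) - 118 = 101400 - 118 = 101282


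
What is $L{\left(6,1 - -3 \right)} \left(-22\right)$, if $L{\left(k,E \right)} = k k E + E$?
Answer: $-3256$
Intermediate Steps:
$L{\left(k,E \right)} = E + E k^{2}$ ($L{\left(k,E \right)} = k^{2} E + E = E k^{2} + E = E + E k^{2}$)
$L{\left(6,1 - -3 \right)} \left(-22\right) = \left(1 - -3\right) \left(1 + 6^{2}\right) \left(-22\right) = \left(1 + 3\right) \left(1 + 36\right) \left(-22\right) = 4 \cdot 37 \left(-22\right) = 148 \left(-22\right) = -3256$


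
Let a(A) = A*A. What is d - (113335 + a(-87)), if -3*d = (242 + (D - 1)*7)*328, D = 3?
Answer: -446680/3 ≈ -1.4889e+5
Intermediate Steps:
a(A) = A²
d = -83968/3 (d = -(242 + (3 - 1)*7)*328/3 = -(242 + 2*7)*328/3 = -(242 + 14)*328/3 = -256*328/3 = -⅓*83968 = -83968/3 ≈ -27989.)
d - (113335 + a(-87)) = -83968/3 - (113335 + (-87)²) = -83968/3 - (113335 + 7569) = -83968/3 - 1*120904 = -83968/3 - 120904 = -446680/3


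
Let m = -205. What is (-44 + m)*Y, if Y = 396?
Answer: -98604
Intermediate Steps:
(-44 + m)*Y = (-44 - 205)*396 = -249*396 = -98604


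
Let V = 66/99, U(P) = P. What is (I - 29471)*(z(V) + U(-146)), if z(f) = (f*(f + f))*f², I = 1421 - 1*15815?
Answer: 517343810/81 ≈ 6.3870e+6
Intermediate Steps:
I = -14394 (I = 1421 - 15815 = -14394)
V = ⅔ (V = 66*(1/99) = ⅔ ≈ 0.66667)
z(f) = 2*f⁴ (z(f) = (f*(2*f))*f² = (2*f²)*f² = 2*f⁴)
(I - 29471)*(z(V) + U(-146)) = (-14394 - 29471)*(2*(⅔)⁴ - 146) = -43865*(2*(16/81) - 146) = -43865*(32/81 - 146) = -43865*(-11794/81) = 517343810/81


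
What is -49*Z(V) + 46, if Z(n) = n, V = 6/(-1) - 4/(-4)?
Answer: 291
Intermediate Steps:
V = -5 (V = 6*(-1) - 4*(-¼) = -6 + 1 = -5)
-49*Z(V) + 46 = -49*(-5) + 46 = 245 + 46 = 291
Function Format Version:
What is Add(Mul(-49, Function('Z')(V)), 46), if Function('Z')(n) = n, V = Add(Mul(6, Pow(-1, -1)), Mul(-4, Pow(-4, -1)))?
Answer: 291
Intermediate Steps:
V = -5 (V = Add(Mul(6, -1), Mul(-4, Rational(-1, 4))) = Add(-6, 1) = -5)
Add(Mul(-49, Function('Z')(V)), 46) = Add(Mul(-49, -5), 46) = Add(245, 46) = 291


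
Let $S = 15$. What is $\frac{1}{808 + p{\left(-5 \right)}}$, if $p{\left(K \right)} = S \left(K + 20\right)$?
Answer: $\frac{1}{1033} \approx 0.00096805$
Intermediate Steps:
$p{\left(K \right)} = 300 + 15 K$ ($p{\left(K \right)} = 15 \left(K + 20\right) = 15 \left(20 + K\right) = 300 + 15 K$)
$\frac{1}{808 + p{\left(-5 \right)}} = \frac{1}{808 + \left(300 + 15 \left(-5\right)\right)} = \frac{1}{808 + \left(300 - 75\right)} = \frac{1}{808 + 225} = \frac{1}{1033}$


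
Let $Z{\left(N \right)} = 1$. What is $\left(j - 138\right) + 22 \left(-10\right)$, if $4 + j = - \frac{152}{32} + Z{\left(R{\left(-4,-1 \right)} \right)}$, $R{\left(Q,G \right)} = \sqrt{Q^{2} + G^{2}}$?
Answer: $- \frac{1463}{4} \approx -365.75$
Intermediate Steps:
$R{\left(Q,G \right)} = \sqrt{G^{2} + Q^{2}}$
$j = - \frac{31}{4}$ ($j = -4 + \left(- \frac{152}{32} + 1\right) = -4 + \left(\left(-152\right) \frac{1}{32} + 1\right) = -4 + \left(- \frac{19}{4} + 1\right) = -4 - \frac{15}{4} = - \frac{31}{4} \approx -7.75$)
$\left(j - 138\right) + 22 \left(-10\right) = \left(- \frac{31}{4} - 138\right) + 22 \left(-10\right) = - \frac{583}{4} - 220 = - \frac{1463}{4}$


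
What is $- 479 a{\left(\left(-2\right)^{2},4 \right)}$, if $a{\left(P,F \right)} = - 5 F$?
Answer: $9580$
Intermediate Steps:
$- 479 a{\left(\left(-2\right)^{2},4 \right)} = - 479 \left(\left(-5\right) 4\right) = \left(-479\right) \left(-20\right) = 9580$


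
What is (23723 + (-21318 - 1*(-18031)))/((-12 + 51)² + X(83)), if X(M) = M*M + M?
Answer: 6812/2831 ≈ 2.4062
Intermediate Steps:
X(M) = M + M² (X(M) = M² + M = M + M²)
(23723 + (-21318 - 1*(-18031)))/((-12 + 51)² + X(83)) = (23723 + (-21318 - 1*(-18031)))/((-12 + 51)² + 83*(1 + 83)) = (23723 + (-21318 + 18031))/(39² + 83*84) = (23723 - 3287)/(1521 + 6972) = 20436/8493 = 20436*(1/8493) = 6812/2831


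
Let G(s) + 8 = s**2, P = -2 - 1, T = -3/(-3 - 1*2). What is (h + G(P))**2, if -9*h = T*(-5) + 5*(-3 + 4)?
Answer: 49/81 ≈ 0.60494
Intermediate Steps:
T = 3/5 (T = -3/(-3 - 2) = -3/(-5) = -3*(-1/5) = 3/5 ≈ 0.60000)
P = -3
G(s) = -8 + s**2
h = -2/9 (h = -((3/5)*(-5) + 5*(-3 + 4))/9 = -(-3 + 5*1)/9 = -(-3 + 5)/9 = -1/9*2 = -2/9 ≈ -0.22222)
(h + G(P))**2 = (-2/9 + (-8 + (-3)**2))**2 = (-2/9 + (-8 + 9))**2 = (-2/9 + 1)**2 = (7/9)**2 = 49/81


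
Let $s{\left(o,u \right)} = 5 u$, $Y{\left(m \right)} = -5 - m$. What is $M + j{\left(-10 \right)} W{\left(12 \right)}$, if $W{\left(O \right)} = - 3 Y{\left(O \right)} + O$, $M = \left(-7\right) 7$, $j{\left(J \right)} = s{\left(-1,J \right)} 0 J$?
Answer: $-49$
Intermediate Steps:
$j{\left(J \right)} = 0$ ($j{\left(J \right)} = 5 J 0 J = 0 J = 0$)
$M = -49$
$W{\left(O \right)} = 15 + 4 O$ ($W{\left(O \right)} = - 3 \left(-5 - O\right) + O = \left(15 + 3 O\right) + O = 15 + 4 O$)
$M + j{\left(-10 \right)} W{\left(12 \right)} = -49 + 0 \left(15 + 4 \cdot 12\right) = -49 + 0 \left(15 + 48\right) = -49 + 0 \cdot 63 = -49 + 0 = -49$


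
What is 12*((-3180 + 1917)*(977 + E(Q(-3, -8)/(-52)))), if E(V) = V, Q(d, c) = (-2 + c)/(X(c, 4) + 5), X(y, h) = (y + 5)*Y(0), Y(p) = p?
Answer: -192503934/13 ≈ -1.4808e+7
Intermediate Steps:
X(y, h) = 0 (X(y, h) = (y + 5)*0 = (5 + y)*0 = 0)
Q(d, c) = -2/5 + c/5 (Q(d, c) = (-2 + c)/(0 + 5) = (-2 + c)/5 = (-2 + c)*(1/5) = -2/5 + c/5)
12*((-3180 + 1917)*(977 + E(Q(-3, -8)/(-52)))) = 12*((-3180 + 1917)*(977 + (-2/5 + (1/5)*(-8))/(-52))) = 12*(-1263*(977 + (-2/5 - 8/5)*(-1/52))) = 12*(-1263*(977 - 2*(-1/52))) = 12*(-1263*(977 + 1/26)) = 12*(-1263*25403/26) = 12*(-32083989/26) = -192503934/13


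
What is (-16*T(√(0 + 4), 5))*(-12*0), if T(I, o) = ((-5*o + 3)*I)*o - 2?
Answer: 0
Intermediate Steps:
T(I, o) = -2 + I*o*(3 - 5*o) (T(I, o) = ((3 - 5*o)*I)*o - 2 = (I*(3 - 5*o))*o - 2 = I*o*(3 - 5*o) - 2 = -2 + I*o*(3 - 5*o))
(-16*T(√(0 + 4), 5))*(-12*0) = (-16*(-2 - 5*√(0 + 4)*5² + 3*√(0 + 4)*5))*(-12*0) = -16*(-2 - 5*√4*25 + 3*√4*5)*0 = -16*(-2 - 5*2*25 + 3*2*5)*0 = -16*(-2 - 250 + 30)*0 = -16*(-222)*0 = 3552*0 = 0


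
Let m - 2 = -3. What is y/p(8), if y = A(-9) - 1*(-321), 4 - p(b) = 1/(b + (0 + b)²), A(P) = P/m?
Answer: 23760/287 ≈ 82.787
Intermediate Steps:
m = -1 (m = 2 - 3 = -1)
A(P) = -P (A(P) = P/(-1) = P*(-1) = -P)
p(b) = 4 - 1/(b + b²) (p(b) = 4 - 1/(b + (0 + b)²) = 4 - 1/(b + b²))
y = 330 (y = -1*(-9) - 1*(-321) = 9 + 321 = 330)
y/p(8) = 330/(((-1 + 4*8 + 4*8²)/(8*(1 + 8)))) = 330/(((⅛)*(-1 + 32 + 4*64)/9)) = 330/(((⅛)*(⅑)*(-1 + 32 + 256))) = 330/(((⅛)*(⅑)*287)) = 330/(287/72) = 330*(72/287) = 23760/287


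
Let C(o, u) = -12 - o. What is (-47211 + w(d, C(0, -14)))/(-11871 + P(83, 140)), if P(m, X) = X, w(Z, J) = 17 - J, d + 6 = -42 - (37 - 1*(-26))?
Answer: 47182/11731 ≈ 4.0220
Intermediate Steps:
d = -111 (d = -6 + (-42 - (37 - 1*(-26))) = -6 + (-42 - (37 + 26)) = -6 + (-42 - 1*63) = -6 + (-42 - 63) = -6 - 105 = -111)
(-47211 + w(d, C(0, -14)))/(-11871 + P(83, 140)) = (-47211 + (17 - (-12 - 1*0)))/(-11871 + 140) = (-47211 + (17 - (-12 + 0)))/(-11731) = (-47211 + (17 - 1*(-12)))*(-1/11731) = (-47211 + (17 + 12))*(-1/11731) = (-47211 + 29)*(-1/11731) = -47182*(-1/11731) = 47182/11731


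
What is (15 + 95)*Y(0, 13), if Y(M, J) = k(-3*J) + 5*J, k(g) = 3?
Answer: 7480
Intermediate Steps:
Y(M, J) = 3 + 5*J
(15 + 95)*Y(0, 13) = (15 + 95)*(3 + 5*13) = 110*(3 + 65) = 110*68 = 7480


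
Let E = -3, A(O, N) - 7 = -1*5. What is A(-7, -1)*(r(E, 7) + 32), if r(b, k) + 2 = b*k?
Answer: 18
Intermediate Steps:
A(O, N) = 2 (A(O, N) = 7 - 1*5 = 7 - 5 = 2)
r(b, k) = -2 + b*k
A(-7, -1)*(r(E, 7) + 32) = 2*((-2 - 3*7) + 32) = 2*((-2 - 21) + 32) = 2*(-23 + 32) = 2*9 = 18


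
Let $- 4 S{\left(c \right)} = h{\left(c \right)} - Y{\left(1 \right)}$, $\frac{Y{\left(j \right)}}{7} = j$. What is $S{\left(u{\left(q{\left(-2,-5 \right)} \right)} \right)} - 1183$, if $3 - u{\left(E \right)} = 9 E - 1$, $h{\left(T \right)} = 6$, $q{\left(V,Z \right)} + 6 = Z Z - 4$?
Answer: $- \frac{4731}{4} \approx -1182.8$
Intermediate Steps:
$q{\left(V,Z \right)} = -10 + Z^{2}$ ($q{\left(V,Z \right)} = -6 + \left(Z Z - 4\right) = -6 + \left(Z^{2} - 4\right) = -6 + \left(-4 + Z^{2}\right) = -10 + Z^{2}$)
$Y{\left(j \right)} = 7 j$
$u{\left(E \right)} = 4 - 9 E$ ($u{\left(E \right)} = 3 - \left(9 E - 1\right) = 3 - \left(-1 + 9 E\right) = 4 - 9 E$)
$S{\left(c \right)} = \frac{1}{4}$ ($S{\left(c \right)} = - \frac{6 - 7 \cdot 1}{4} = - \frac{6 - 7}{4} = \left(- \frac{1}{4}\right) \left(-1\right) = \frac{1}{4}$)
$S{\left(u{\left(q{\left(-2,-5 \right)} \right)} \right)} - 1183 = \frac{1}{4} - 1183 = - \frac{4731}{4}$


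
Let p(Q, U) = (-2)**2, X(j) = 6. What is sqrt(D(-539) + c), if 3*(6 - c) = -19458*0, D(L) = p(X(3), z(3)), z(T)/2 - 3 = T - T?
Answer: sqrt(10) ≈ 3.1623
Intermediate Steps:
z(T) = 6 (z(T) = 6 + 2*(T - T) = 6 + 2*0 = 6 + 0 = 6)
p(Q, U) = 4
D(L) = 4
c = 6 (c = 6 - (-6486)*0 = 6 - 1/3*0 = 6 + 0 = 6)
sqrt(D(-539) + c) = sqrt(4 + 6) = sqrt(10)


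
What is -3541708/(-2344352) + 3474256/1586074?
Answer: 1720286247063/464789469256 ≈ 3.7012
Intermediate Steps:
-3541708/(-2344352) + 3474256/1586074 = -3541708*(-1/2344352) + 3474256*(1/1586074) = 885427/586088 + 1737128/793037 = 1720286247063/464789469256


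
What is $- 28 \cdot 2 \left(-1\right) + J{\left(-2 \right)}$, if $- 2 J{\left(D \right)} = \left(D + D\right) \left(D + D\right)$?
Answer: $48$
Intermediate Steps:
$J{\left(D \right)} = - 2 D^{2}$ ($J{\left(D \right)} = - \frac{\left(D + D\right) \left(D + D\right)}{2} = - \frac{2 D 2 D}{2} = - \frac{4 D^{2}}{2} = - 2 D^{2}$)
$- 28 \cdot 2 \left(-1\right) + J{\left(-2 \right)} = - 28 \cdot 2 \left(-1\right) - 2 \left(-2\right)^{2} = \left(-28\right) \left(-2\right) - 8 = 56 - 8 = 48$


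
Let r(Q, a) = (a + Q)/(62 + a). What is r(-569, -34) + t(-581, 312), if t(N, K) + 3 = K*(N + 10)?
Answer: -4988943/28 ≈ -1.7818e+5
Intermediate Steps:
t(N, K) = -3 + K*(10 + N) (t(N, K) = -3 + K*(N + 10) = -3 + K*(10 + N))
r(Q, a) = (Q + a)/(62 + a)
r(-569, -34) + t(-581, 312) = (-569 - 34)/(62 - 34) + (-3 + 10*312 + 312*(-581)) = -603/28 + (-3 + 3120 - 181272) = (1/28)*(-603) - 178155 = -603/28 - 178155 = -4988943/28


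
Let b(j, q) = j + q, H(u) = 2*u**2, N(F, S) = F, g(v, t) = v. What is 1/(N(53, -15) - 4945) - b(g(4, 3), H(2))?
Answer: -58705/4892 ≈ -12.000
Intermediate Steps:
1/(N(53, -15) - 4945) - b(g(4, 3), H(2)) = 1/(53 - 4945) - (4 + 2*2**2) = 1/(-4892) - (4 + 2*4) = -1/4892 - (4 + 8) = -1/4892 - 1*12 = -1/4892 - 12 = -58705/4892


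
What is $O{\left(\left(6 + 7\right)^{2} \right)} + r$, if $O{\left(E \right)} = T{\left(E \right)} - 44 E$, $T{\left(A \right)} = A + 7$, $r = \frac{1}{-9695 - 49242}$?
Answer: $- \frac{427882621}{58937} \approx -7260.0$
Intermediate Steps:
$r = - \frac{1}{58937}$ ($r = \frac{1}{-58937} = - \frac{1}{58937} \approx -1.6967 \cdot 10^{-5}$)
$T{\left(A \right)} = 7 + A$
$O{\left(E \right)} = 7 - 43 E$ ($O{\left(E \right)} = \left(7 + E\right) - 44 E = 7 - 43 E$)
$O{\left(\left(6 + 7\right)^{2} \right)} + r = \left(7 - 43 \left(6 + 7\right)^{2}\right) - \frac{1}{58937} = \left(7 - 43 \cdot 13^{2}\right) - \frac{1}{58937} = \left(7 - 7267\right) - \frac{1}{58937} = -7260 - \frac{1}{58937} = - \frac{427882621}{58937}$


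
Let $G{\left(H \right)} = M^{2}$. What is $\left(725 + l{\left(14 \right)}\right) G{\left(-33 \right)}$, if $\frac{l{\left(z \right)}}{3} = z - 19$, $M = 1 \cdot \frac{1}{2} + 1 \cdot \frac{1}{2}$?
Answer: $710$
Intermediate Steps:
$M = 1$ ($M = 1 \cdot \frac{1}{2} + 1 \cdot \frac{1}{2} = \frac{1}{2} + \frac{1}{2} = 1$)
$l{\left(z \right)} = -57 + 3 z$ ($l{\left(z \right)} = 3 \left(z - 19\right) = 3 \left(-19 + z\right) = -57 + 3 z$)
$G{\left(H \right)} = 1$ ($G{\left(H \right)} = 1^{2} = 1$)
$\left(725 + l{\left(14 \right)}\right) G{\left(-33 \right)} = \left(725 + \left(-57 + 3 \cdot 14\right)\right) 1 = \left(725 + \left(-57 + 42\right)\right) 1 = \left(725 - 15\right) 1 = 710 \cdot 1 = 710$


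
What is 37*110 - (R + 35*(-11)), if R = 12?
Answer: 4443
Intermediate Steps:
37*110 - (R + 35*(-11)) = 37*110 - (12 + 35*(-11)) = 4070 - (12 - 385) = 4070 - 1*(-373) = 4070 + 373 = 4443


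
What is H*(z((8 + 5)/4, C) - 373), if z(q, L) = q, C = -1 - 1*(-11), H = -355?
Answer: 525045/4 ≈ 1.3126e+5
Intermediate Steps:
C = 10 (C = -1 + 11 = 10)
H*(z((8 + 5)/4, C) - 373) = -355*((8 + 5)/4 - 373) = -355*(13*(¼) - 373) = -355*(13/4 - 373) = -355*(-1479/4) = 525045/4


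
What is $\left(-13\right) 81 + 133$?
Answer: $-920$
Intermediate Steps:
$\left(-13\right) 81 + 133 = -1053 + 133 = -920$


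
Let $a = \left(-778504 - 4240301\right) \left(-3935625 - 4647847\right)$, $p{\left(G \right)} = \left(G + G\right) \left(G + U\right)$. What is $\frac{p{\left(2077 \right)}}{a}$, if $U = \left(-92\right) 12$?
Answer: $\frac{2020921}{21539386095480} \approx 9.3824 \cdot 10^{-8}$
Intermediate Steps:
$U = -1104$
$p{\left(G \right)} = 2 G \left(-1104 + G\right)$ ($p{\left(G \right)} = \left(G + G\right) \left(G - 1104\right) = 2 G \left(-1104 + G\right)$)
$a = 43078772190960$ ($a = \left(-5018805\right) \left(-8583472\right) = 43078772190960$)
$\frac{p{\left(2077 \right)}}{a} = \frac{2 \cdot 2077 \left(-1104 + 2077\right)}{43078772190960} = 2 \cdot 2077 \cdot 973 \cdot \frac{1}{43078772190960} = 4041842 \cdot \frac{1}{43078772190960} = \frac{2020921}{21539386095480}$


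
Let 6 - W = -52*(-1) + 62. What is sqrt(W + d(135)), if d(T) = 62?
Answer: I*sqrt(46) ≈ 6.7823*I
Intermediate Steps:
W = -108 (W = 6 - (-52*(-1) + 62) = 6 - (52 + 62) = 6 - 1*114 = 6 - 114 = -108)
sqrt(W + d(135)) = sqrt(-108 + 62) = sqrt(-46) = I*sqrt(46)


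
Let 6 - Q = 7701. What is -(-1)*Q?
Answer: -7695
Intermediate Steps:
Q = -7695 (Q = 6 - 1*7701 = 6 - 7701 = -7695)
-(-1)*Q = -(-1)*(-7695) = -1*7695 = -7695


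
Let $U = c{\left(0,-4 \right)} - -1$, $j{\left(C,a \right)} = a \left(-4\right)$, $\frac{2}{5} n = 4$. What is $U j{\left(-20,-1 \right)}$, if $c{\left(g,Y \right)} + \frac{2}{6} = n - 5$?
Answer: $\frac{68}{3} \approx 22.667$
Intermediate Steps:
$n = 10$ ($n = \frac{5}{2} \cdot 4 = 10$)
$j{\left(C,a \right)} = - 4 a$
$c{\left(g,Y \right)} = \frac{14}{3}$ ($c{\left(g,Y \right)} = - \frac{1}{3} + \left(10 - 5\right) = - \frac{1}{3} + 5 = \frac{14}{3}$)
$U = \frac{17}{3}$ ($U = \frac{14}{3} - -1 = \frac{14}{3} + 1 = \frac{17}{3} \approx 5.6667$)
$U j{\left(-20,-1 \right)} = \frac{17 \left(\left(-4\right) \left(-1\right)\right)}{3} = \frac{17}{3} \cdot 4 = \frac{68}{3}$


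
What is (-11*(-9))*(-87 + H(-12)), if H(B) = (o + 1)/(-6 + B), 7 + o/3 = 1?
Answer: -17039/2 ≈ -8519.5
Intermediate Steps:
o = -18 (o = -21 + 3*1 = -21 + 3 = -18)
H(B) = -17/(-6 + B) (H(B) = (-18 + 1)/(-6 + B) = -17/(-6 + B))
(-11*(-9))*(-87 + H(-12)) = (-11*(-9))*(-87 - 17/(-6 - 12)) = 99*(-87 - 17/(-18)) = 99*(-87 - 17*(-1/18)) = 99*(-87 + 17/18) = 99*(-1549/18) = -17039/2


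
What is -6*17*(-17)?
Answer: 1734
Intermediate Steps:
-6*17*(-17) = -102*(-17) = 1734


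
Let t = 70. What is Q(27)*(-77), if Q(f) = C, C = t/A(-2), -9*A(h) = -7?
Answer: -6930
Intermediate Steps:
A(h) = 7/9 (A(h) = -1/9*(-7) = 7/9)
C = 90 (C = 70/(7/9) = 70*(9/7) = 90)
Q(f) = 90
Q(27)*(-77) = 90*(-77) = -6930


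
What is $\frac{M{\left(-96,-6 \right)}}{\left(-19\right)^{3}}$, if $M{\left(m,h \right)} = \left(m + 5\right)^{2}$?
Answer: $- \frac{8281}{6859} \approx -1.2073$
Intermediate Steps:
$M{\left(m,h \right)} = \left(5 + m\right)^{2}$
$\frac{M{\left(-96,-6 \right)}}{\left(-19\right)^{3}} = \frac{\left(5 - 96\right)^{2}}{\left(-19\right)^{3}} = \frac{\left(-91\right)^{2}}{-6859} = 8281 \left(- \frac{1}{6859}\right) = - \frac{8281}{6859}$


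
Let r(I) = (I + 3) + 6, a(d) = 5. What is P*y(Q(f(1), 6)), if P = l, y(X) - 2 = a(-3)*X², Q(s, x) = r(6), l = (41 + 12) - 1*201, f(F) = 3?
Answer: -166796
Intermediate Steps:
l = -148 (l = 53 - 201 = -148)
r(I) = 9 + I (r(I) = (3 + I) + 6 = 9 + I)
Q(s, x) = 15 (Q(s, x) = 9 + 6 = 15)
y(X) = 2 + 5*X²
P = -148
P*y(Q(f(1), 6)) = -148*(2 + 5*15²) = -148*(2 + 5*225) = -148*(2 + 1125) = -148*1127 = -166796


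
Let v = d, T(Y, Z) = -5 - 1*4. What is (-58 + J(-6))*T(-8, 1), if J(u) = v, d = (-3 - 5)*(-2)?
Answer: 378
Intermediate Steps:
d = 16 (d = -8*(-2) = 16)
T(Y, Z) = -9 (T(Y, Z) = -5 - 4 = -9)
v = 16
J(u) = 16
(-58 + J(-6))*T(-8, 1) = (-58 + 16)*(-9) = -42*(-9) = 378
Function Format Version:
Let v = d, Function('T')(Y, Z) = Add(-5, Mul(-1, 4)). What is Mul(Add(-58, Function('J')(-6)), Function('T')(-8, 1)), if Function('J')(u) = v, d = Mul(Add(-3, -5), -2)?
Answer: 378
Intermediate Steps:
d = 16 (d = Mul(-8, -2) = 16)
Function('T')(Y, Z) = -9 (Function('T')(Y, Z) = Add(-5, -4) = -9)
v = 16
Function('J')(u) = 16
Mul(Add(-58, Function('J')(-6)), Function('T')(-8, 1)) = Mul(Add(-58, 16), -9) = Mul(-42, -9) = 378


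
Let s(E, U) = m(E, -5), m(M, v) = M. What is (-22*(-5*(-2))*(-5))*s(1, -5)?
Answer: 1100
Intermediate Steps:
s(E, U) = E
(-22*(-5*(-2))*(-5))*s(1, -5) = -22*(-5*(-2))*(-5)*1 = -220*(-5)*1 = -22*(-50)*1 = 1100*1 = 1100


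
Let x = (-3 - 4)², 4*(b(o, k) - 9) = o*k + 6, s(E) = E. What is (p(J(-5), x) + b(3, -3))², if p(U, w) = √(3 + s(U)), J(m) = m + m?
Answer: 977/16 + 33*I*√7/2 ≈ 61.063 + 43.655*I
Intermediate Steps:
b(o, k) = 21/2 + k*o/4 (b(o, k) = 9 + (o*k + 6)/4 = 9 + (k*o + 6)/4 = 9 + (6 + k*o)/4 = 9 + (3/2 + k*o/4) = 21/2 + k*o/4)
J(m) = 2*m
x = 49 (x = (-7)² = 49)
p(U, w) = √(3 + U)
(p(J(-5), x) + b(3, -3))² = (√(3 + 2*(-5)) + (21/2 + (¼)*(-3)*3))² = (√(3 - 10) + (21/2 - 9/4))² = (√(-7) + 33/4)² = (I*√7 + 33/4)² = (33/4 + I*√7)²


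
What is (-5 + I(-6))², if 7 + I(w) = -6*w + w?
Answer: 324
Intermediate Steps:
I(w) = -7 - 5*w (I(w) = -7 + (-6*w + w) = -7 - 5*w)
(-5 + I(-6))² = (-5 + (-7 - 5*(-6)))² = (-5 + (-7 + 30))² = (-5 + 23)² = 18² = 324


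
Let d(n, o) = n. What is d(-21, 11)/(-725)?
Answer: 21/725 ≈ 0.028966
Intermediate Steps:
d(-21, 11)/(-725) = -21/(-725) = -21*(-1/725) = 21/725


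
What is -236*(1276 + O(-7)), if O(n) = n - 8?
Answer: -297596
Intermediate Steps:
O(n) = -8 + n
-236*(1276 + O(-7)) = -236*(1276 + (-8 - 7)) = -236*(1276 - 15) = -236*1261 = -297596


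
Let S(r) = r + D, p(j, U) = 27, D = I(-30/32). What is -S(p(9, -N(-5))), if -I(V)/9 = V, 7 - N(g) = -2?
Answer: -567/16 ≈ -35.438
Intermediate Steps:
N(g) = 9 (N(g) = 7 - 1*(-2) = 7 + 2 = 9)
I(V) = -9*V
D = 135/16 (D = -(-270)/32 = -9*(-15/16) = 135/16 ≈ 8.4375)
S(r) = 135/16 + r (S(r) = r + 135/16 = 135/16 + r)
-S(p(9, -N(-5))) = -(135/16 + 27) = -1*567/16 = -567/16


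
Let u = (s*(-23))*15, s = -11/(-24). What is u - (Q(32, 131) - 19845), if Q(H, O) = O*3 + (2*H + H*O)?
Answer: 120303/8 ≈ 15038.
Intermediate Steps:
s = 11/24 (s = -11*(-1/24) = 11/24 ≈ 0.45833)
Q(H, O) = 2*H + 3*O + H*O (Q(H, O) = 3*O + (2*H + H*O) = 2*H + 3*O + H*O)
u = -1265/8 (u = ((11/24)*(-23))*15 = -253/24*15 = -1265/8 ≈ -158.13)
u - (Q(32, 131) - 19845) = -1265/8 - ((2*32 + 3*131 + 32*131) - 19845) = -1265/8 - ((64 + 393 + 4192) - 19845) = -1265/8 - (4649 - 19845) = -1265/8 - 1*(-15196) = -1265/8 + 15196 = 120303/8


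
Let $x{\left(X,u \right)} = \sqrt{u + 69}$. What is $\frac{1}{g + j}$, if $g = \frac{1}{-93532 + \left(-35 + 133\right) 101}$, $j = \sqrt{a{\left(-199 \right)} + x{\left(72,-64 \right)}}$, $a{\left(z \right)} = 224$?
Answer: $- \frac{1}{\frac{1}{83634} - \sqrt{224 + \sqrt{5}}} \approx 0.066484$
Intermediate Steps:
$x{\left(X,u \right)} = \sqrt{69 + u}$
$j = \sqrt{224 + \sqrt{5}}$ ($j = \sqrt{224 + \sqrt{69 - 64}} = \sqrt{224 + \sqrt{5}} \approx 15.041$)
$g = - \frac{1}{83634}$ ($g = \frac{1}{-93532 + 98 \cdot 101} = \frac{1}{-93532 + 9898} = \frac{1}{-83634} = - \frac{1}{83634} \approx -1.1957 \cdot 10^{-5}$)
$\frac{1}{g + j} = \frac{1}{- \frac{1}{83634} + \sqrt{224 + \sqrt{5}}}$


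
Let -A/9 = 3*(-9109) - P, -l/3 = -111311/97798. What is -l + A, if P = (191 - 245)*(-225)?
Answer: 34746610881/97798 ≈ 3.5529e+5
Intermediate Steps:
l = 333933/97798 (l = -(-3)*111311/97798 = -3*(-111311/97798) = 333933/97798 ≈ 3.4145)
P = 12150 (P = -54*(-225) = 12150)
A = 355293 (A = -9*(3*(-9109) - 1*12150) = -9*(-27327 - 12150) = -9*(-39477) = 355293)
-l + A = -1*333933/97798 + 355293 = -333933/97798 + 355293 = 34746610881/97798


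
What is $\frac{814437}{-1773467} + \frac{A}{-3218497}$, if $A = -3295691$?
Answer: $\frac{3223536189508}{5707898219099} \approx 0.56475$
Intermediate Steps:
$\frac{814437}{-1773467} + \frac{A}{-3218497} = \frac{814437}{-1773467} - \frac{3295691}{-3218497} = 814437 \left(- \frac{1}{1773467}\right) - - \frac{3295691}{3218497} = - \frac{814437}{1773467} + \frac{3295691}{3218497} = \frac{3223536189508}{5707898219099}$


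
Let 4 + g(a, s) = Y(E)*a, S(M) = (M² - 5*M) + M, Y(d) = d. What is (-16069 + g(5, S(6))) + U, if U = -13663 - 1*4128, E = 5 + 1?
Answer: -33834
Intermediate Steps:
E = 6
U = -17791 (U = -13663 - 4128 = -17791)
S(M) = M² - 4*M
g(a, s) = -4 + 6*a
(-16069 + g(5, S(6))) + U = (-16069 + (-4 + 6*5)) - 17791 = (-16069 + (-4 + 30)) - 17791 = (-16069 + 26) - 17791 = -16043 - 17791 = -33834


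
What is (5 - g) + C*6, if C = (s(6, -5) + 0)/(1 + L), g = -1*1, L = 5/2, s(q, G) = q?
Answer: 114/7 ≈ 16.286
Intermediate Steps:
L = 5/2 (L = 5*(1/2) = 5/2 ≈ 2.5000)
g = -1
C = 12/7 (C = (6 + 0)/(1 + 5/2) = 6/(7/2) = 6*(2/7) = 12/7 ≈ 1.7143)
(5 - g) + C*6 = (5 - 1*(-1)) + (12/7)*6 = (5 + 1) + 72/7 = 6 + 72/7 = 114/7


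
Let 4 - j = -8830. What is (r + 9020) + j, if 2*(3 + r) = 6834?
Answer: 21268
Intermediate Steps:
j = 8834 (j = 4 - 1*(-8830) = 4 + 8830 = 8834)
r = 3414 (r = -3 + (½)*6834 = -3 + 3417 = 3414)
(r + 9020) + j = (3414 + 9020) + 8834 = 12434 + 8834 = 21268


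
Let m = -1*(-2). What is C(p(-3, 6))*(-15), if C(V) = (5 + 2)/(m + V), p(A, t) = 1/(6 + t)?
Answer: -252/5 ≈ -50.400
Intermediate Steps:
m = 2
C(V) = 7/(2 + V) (C(V) = (5 + 2)/(2 + V) = 7/(2 + V))
C(p(-3, 6))*(-15) = (7/(2 + 1/(6 + 6)))*(-15) = (7/(2 + 1/12))*(-15) = (7/(25/12))*(-15) = (7*(12/25))*(-15) = (84/25)*(-15) = -252/5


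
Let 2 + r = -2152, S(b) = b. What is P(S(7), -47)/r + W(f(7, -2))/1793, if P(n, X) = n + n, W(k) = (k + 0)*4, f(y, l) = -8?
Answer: -47015/1931061 ≈ -0.024347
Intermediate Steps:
W(k) = 4*k (W(k) = k*4 = 4*k)
r = -2154 (r = -2 - 2152 = -2154)
P(n, X) = 2*n
P(S(7), -47)/r + W(f(7, -2))/1793 = (2*7)/(-2154) + (4*(-8))/1793 = 14*(-1/2154) - 32*1/1793 = -7/1077 - 32/1793 = -47015/1931061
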